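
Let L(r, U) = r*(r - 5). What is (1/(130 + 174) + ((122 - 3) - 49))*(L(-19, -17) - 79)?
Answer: 8022937/304 ≈ 26391.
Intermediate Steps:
L(r, U) = r*(-5 + r)
(1/(130 + 174) + ((122 - 3) - 49))*(L(-19, -17) - 79) = (1/(130 + 174) + ((122 - 3) - 49))*(-19*(-5 - 19) - 79) = (1/304 + (119 - 49))*(-19*(-24) - 79) = (1/304 + 70)*(456 - 79) = (21281/304)*377 = 8022937/304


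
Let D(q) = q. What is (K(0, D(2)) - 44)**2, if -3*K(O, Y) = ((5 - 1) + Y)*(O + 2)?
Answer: 2304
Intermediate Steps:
K(O, Y) = -(2 + O)*(4 + Y)/3 (K(O, Y) = -((5 - 1) + Y)*(O + 2)/3 = -(4 + Y)*(2 + O)/3 = -(2 + O)*(4 + Y)/3)
(K(0, D(2)) - 44)**2 = ((-8/3 - 4/3*0 - 2/3*2 - 1/3*0*2) - 44)**2 = ((-8/3 + 0 - 4/3 + 0) - 44)**2 = (-4 - 44)**2 = (-48)**2 = 2304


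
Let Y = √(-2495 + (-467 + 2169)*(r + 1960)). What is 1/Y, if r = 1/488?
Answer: 2*√49614749611/813356551 ≈ 0.00054771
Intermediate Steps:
r = 1/488 ≈ 0.0020492
Y = √49614749611/122 (Y = √(-2495 + (-467 + 2169)*(1/488 + 1960)) = √(-2495 + 1702*(956481/488)) = √(-2495 + 813965331/244) = √(813356551/244) = √49614749611/122 ≈ 1825.8)
1/Y = 1/(√49614749611/122) = 2*√49614749611/813356551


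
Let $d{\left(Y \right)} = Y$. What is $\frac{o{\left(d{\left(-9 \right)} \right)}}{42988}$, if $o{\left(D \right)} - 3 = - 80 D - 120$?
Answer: $\frac{603}{42988} \approx 0.014027$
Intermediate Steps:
$o{\left(D \right)} = -117 - 80 D$ ($o{\left(D \right)} = 3 - \left(120 + 80 D\right) = -117 - 80 D$)
$\frac{o{\left(d{\left(-9 \right)} \right)}}{42988} = \frac{-117 - -720}{42988} = \left(-117 + 720\right) \frac{1}{42988} = 603 \cdot \frac{1}{42988} = \frac{603}{42988}$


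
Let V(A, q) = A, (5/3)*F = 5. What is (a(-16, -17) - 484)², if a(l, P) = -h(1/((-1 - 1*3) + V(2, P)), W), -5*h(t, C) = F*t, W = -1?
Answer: 23454649/100 ≈ 2.3455e+5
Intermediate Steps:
F = 3 (F = (⅗)*5 = 3)
h(t, C) = -3*t/5
a(l, P) = -3/10 (a(l, P) = -(-3)/(5*((-1 - 1*3) + 2)) = -(-3)/(5*((-1 - 3) + 2)) = -(-3)/(5*(-4 + 2)) = -(-3)/(5*(-2)) = -(-3)*(-1)/(5*2) = -1*3/10 = -3/10)
(a(-16, -17) - 484)² = (-3/10 - 484)² = (-4843/10)² = 23454649/100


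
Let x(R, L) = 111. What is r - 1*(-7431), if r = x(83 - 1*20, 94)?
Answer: 7542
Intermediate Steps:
r = 111
r - 1*(-7431) = 111 - 1*(-7431) = 111 + 7431 = 7542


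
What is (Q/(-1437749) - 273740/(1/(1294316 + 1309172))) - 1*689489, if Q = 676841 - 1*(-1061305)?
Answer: -1024654230696333287/1437749 ≈ -7.1268e+11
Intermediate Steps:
Q = 1738146 (Q = 676841 + 1061305 = 1738146)
(Q/(-1437749) - 273740/(1/(1294316 + 1309172))) - 1*689489 = (1738146/(-1437749) - 273740/(1/(1294316 + 1309172))) - 1*689489 = (1738146*(-1/1437749) - 273740/(1/2603488)) - 689489 = (-1738146/1437749 - 273740/1/2603488) - 689489 = (-1738146/1437749 - 273740*2603488) - 689489 = (-1738146/1437749 - 712678805120) - 689489 = -1024653239384213026/1437749 - 689489 = -1024654230696333287/1437749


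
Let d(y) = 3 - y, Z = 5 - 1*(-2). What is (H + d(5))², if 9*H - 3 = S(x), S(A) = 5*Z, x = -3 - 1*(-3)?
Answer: 400/81 ≈ 4.9383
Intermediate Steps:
x = 0 (x = -3 + 3 = 0)
Z = 7 (Z = 5 + 2 = 7)
S(A) = 35 (S(A) = 5*7 = 35)
H = 38/9 (H = ⅓ + (⅑)*35 = ⅓ + 35/9 = 38/9 ≈ 4.2222)
(H + d(5))² = (38/9 + (3 - 1*5))² = (38/9 + (3 - 5))² = (38/9 - 2)² = (20/9)² = 400/81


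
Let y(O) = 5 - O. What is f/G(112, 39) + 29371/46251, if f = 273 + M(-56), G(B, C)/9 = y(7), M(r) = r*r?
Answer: -17460109/92502 ≈ -188.75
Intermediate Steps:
M(r) = r²
G(B, C) = -18 (G(B, C) = 9*(5 - 1*7) = 9*(5 - 7) = 9*(-2) = -18)
f = 3409 (f = 273 + (-56)² = 273 + 3136 = 3409)
f/G(112, 39) + 29371/46251 = 3409/(-18) + 29371/46251 = 3409*(-1/18) + 29371*(1/46251) = -3409/18 + 29371/46251 = -17460109/92502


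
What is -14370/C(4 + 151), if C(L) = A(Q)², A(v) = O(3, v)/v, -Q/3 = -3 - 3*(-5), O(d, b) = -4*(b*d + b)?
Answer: -7185/128 ≈ -56.133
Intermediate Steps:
O(d, b) = -4*b - 4*b*d (O(d, b) = -4*(b + b*d) = -4*b - 4*b*d)
Q = -36 (Q = -3*(-3 - 3*(-5)) = -3*(-3 + 15) = -3*12 = -36)
A(v) = -16 (A(v) = (-4*v*(1 + 3))/v = (-4*v*4)/v = (-16*v)/v = -16)
C(L) = 256 (C(L) = (-16)² = 256)
-14370/C(4 + 151) = -14370/256 = -14370*1/256 = -7185/128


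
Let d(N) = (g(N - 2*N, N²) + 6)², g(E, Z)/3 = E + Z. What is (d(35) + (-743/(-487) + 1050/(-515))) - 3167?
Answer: 641288746308/50161 ≈ 1.2785e+7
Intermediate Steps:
g(E, Z) = 3*E + 3*Z (g(E, Z) = 3*(E + Z) = 3*E + 3*Z)
d(N) = (6 - 3*N + 3*N²)² (d(N) = ((3*(N - 2*N) + 3*N²) + 6)² = ((3*(-N) + 3*N²) + 6)² = ((-3*N + 3*N²) + 6)² = (6 - 3*N + 3*N²)²)
(d(35) + (-743/(-487) + 1050/(-515))) - 3167 = (9*(2 + 35² - 1*35)² + (-743/(-487) + 1050/(-515))) - 3167 = (9*(2 + 1225 - 35)² + (-743*(-1/487) + 1050*(-1/515))) - 3167 = (9*1192² + (743/487 - 210/103)) - 3167 = (9*1420864 - 25741/50161) - 3167 = (12787776 - 25741/50161) - 3167 = 641447606195/50161 - 3167 = 641288746308/50161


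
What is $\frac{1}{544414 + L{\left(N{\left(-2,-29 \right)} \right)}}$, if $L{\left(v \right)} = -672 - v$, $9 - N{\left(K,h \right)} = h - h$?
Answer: $\frac{1}{543733} \approx 1.8391 \cdot 10^{-6}$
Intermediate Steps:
$N{\left(K,h \right)} = 9$ ($N{\left(K,h \right)} = 9 - \left(h - h\right) = 9 - 0 = 9 + 0 = 9$)
$\frac{1}{544414 + L{\left(N{\left(-2,-29 \right)} \right)}} = \frac{1}{544414 - 681} = \frac{1}{543733}$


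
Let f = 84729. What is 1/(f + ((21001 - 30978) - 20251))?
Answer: 1/54501 ≈ 1.8348e-5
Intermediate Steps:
1/(f + ((21001 - 30978) - 20251)) = 1/(84729 + ((21001 - 30978) - 20251)) = 1/(84729 + (-9977 - 20251)) = 1/(84729 - 30228) = 1/54501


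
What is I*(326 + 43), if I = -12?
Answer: -4428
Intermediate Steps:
I*(326 + 43) = -12*(326 + 43) = -12*369 = -4428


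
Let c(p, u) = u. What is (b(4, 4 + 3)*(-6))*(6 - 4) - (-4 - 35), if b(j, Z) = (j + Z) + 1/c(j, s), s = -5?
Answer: -453/5 ≈ -90.600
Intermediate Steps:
b(j, Z) = -1/5 + Z + j (b(j, Z) = (j + Z) + 1/(-5) = (Z + j) + 1*(-1/5) = (Z + j) - 1/5 = -1/5 + Z + j)
(b(4, 4 + 3)*(-6))*(6 - 4) - (-4 - 35) = ((-1/5 + (4 + 3) + 4)*(-6))*(6 - 4) - (-4 - 35) = ((-1/5 + 7 + 4)*(-6))*2 - 1*(-39) = ((54/5)*(-6))*2 + 39 = -324/5*2 + 39 = -648/5 + 39 = -453/5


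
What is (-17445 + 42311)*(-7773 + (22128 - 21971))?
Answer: -189379456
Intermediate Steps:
(-17445 + 42311)*(-7773 + (22128 - 21971)) = 24866*(-7773 + 157) = 24866*(-7616) = -189379456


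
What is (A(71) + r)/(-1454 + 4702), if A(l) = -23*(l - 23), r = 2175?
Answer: 153/464 ≈ 0.32974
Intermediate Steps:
A(l) = 529 - 23*l (A(l) = -23*(-23 + l) = 529 - 23*l)
(A(71) + r)/(-1454 + 4702) = ((529 - 23*71) + 2175)/(-1454 + 4702) = ((529 - 1633) + 2175)/3248 = (-1104 + 2175)*(1/3248) = 1071*(1/3248) = 153/464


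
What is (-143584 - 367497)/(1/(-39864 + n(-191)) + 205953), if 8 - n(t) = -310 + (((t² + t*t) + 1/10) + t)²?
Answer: -270651761803414801/109065964687982213 ≈ -2.4815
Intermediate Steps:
n(t) = 318 - (⅒ + t + 2*t²)² (n(t) = 8 - (-310 + (((t² + t*t) + 1/10) + t)²) = 8 - (-310 + (((t² + t²) + ⅒) + t)²) = 8 - (-310 + ((2*t² + ⅒) + t)²) = 8 - (-310 + ((⅒ + 2*t²) + t)²) = 8 - (-310 + (⅒ + t + 2*t²)²) = 8 + (310 - (⅒ + t + 2*t²)²) = 318 - (⅒ + t + 2*t²)²)
(-143584 - 367497)/(1/(-39864 + n(-191)) + 205953) = (-143584 - 367497)/(1/(-39864 + (318 - (1 + 10*(-191) + 20*(-191)²)²/100)) + 205953) = -511081/(1/(-39864 + (318 - (1 - 1910 + 20*36481)²/100)) + 205953) = -511081/(1/(-39864 + (318 - (1 - 1910 + 729620)²/100)) + 205953) = -511081/(1/(-39864 + (318 - 1/100*727711²)) + 205953) = -511081/(1/(-39864 + (318 - 1/100*529563299521)) + 205953) = -511081/(1/(-39864 + (318 - 529563299521/100)) + 205953) = -511081/(1/(-39864 - 529563267721/100) + 205953) = -511081/(1/(-529567254121/100) + 205953) = -511081/(-100/529567254121 + 205953) = -511081/109065964687982213/529567254121 = -511081*529567254121/109065964687982213 = -270651761803414801/109065964687982213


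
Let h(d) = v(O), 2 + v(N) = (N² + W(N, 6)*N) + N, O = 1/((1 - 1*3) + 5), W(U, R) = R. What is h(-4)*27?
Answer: 12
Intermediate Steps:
O = ⅓ (O = 1/((1 - 3) + 5) = 1/(-2 + 5) = 1/3 = ⅓ ≈ 0.33333)
v(N) = -2 + N² + 7*N (v(N) = -2 + ((N² + 6*N) + N) = -2 + (N² + 7*N) = -2 + N² + 7*N)
h(d) = 4/9 (h(d) = -2 + (⅓)² + 7*(⅓) = -2 + ⅑ + 7/3 = 4/9)
h(-4)*27 = (4/9)*27 = 12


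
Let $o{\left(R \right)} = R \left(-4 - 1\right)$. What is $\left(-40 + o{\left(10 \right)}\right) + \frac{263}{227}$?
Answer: $- \frac{20167}{227} \approx -88.841$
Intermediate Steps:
$o{\left(R \right)} = - 5 R$ ($o{\left(R \right)} = R \left(-5\right) = - 5 R$)
$\left(-40 + o{\left(10 \right)}\right) + \frac{263}{227} = \left(-40 - 50\right) + \frac{263}{227} = \left(-40 - 50\right) + 263 \cdot \frac{1}{227} = -90 + \frac{263}{227} = - \frac{20167}{227}$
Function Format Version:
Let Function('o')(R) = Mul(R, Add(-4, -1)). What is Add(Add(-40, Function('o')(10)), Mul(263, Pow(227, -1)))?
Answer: Rational(-20167, 227) ≈ -88.841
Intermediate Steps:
Function('o')(R) = Mul(-5, R) (Function('o')(R) = Mul(R, -5) = Mul(-5, R))
Add(Add(-40, Function('o')(10)), Mul(263, Pow(227, -1))) = Add(Add(-40, Mul(-5, 10)), Mul(263, Pow(227, -1))) = Add(Add(-40, -50), Mul(263, Rational(1, 227))) = Add(-90, Rational(263, 227)) = Rational(-20167, 227)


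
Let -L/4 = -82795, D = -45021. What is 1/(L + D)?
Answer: 1/286159 ≈ 3.4946e-6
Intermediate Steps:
L = 331180 (L = -4*(-82795) = 331180)
1/(L + D) = 1/(331180 - 45021) = 1/286159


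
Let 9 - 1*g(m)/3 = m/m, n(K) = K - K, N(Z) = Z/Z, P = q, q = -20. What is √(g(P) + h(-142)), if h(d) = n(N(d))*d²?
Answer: 2*√6 ≈ 4.8990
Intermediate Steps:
P = -20
N(Z) = 1
n(K) = 0
g(m) = 24 (g(m) = 27 - 3*m/m = 27 - 3*1 = 27 - 3 = 24)
h(d) = 0 (h(d) = 0*d² = 0)
√(g(P) + h(-142)) = √(24 + 0) = √24 = 2*√6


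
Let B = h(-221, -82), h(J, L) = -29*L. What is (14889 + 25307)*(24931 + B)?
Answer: 1097712564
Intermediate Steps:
B = 2378 (B = -29*(-82) = 2378)
(14889 + 25307)*(24931 + B) = (14889 + 25307)*(24931 + 2378) = 40196*27309 = 1097712564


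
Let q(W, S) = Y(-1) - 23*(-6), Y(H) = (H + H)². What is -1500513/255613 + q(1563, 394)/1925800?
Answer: -1444825819177/246129757700 ≈ -5.8702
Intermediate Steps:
Y(H) = 4*H² (Y(H) = (2*H)² = 4*H²)
q(W, S) = 142 (q(W, S) = 4*(-1)² - 23*(-6) = 4*1 + 138 = 4 + 138 = 142)
-1500513/255613 + q(1563, 394)/1925800 = -1500513/255613 + 142/1925800 = -1500513*1/255613 + 142*(1/1925800) = -1500513/255613 + 71/962900 = -1444825819177/246129757700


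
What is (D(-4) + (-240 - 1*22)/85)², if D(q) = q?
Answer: 362404/7225 ≈ 50.160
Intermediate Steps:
(D(-4) + (-240 - 1*22)/85)² = (-4 + (-240 - 1*22)/85)² = (-4 + (-240 - 22)*(1/85))² = (-4 - 262*1/85)² = (-4 - 262/85)² = (-602/85)² = 362404/7225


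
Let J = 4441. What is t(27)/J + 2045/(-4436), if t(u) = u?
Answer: -8962073/19700276 ≈ -0.45492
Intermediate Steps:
t(27)/J + 2045/(-4436) = 27/4441 + 2045/(-4436) = 27*(1/4441) + 2045*(-1/4436) = 27/4441 - 2045/4436 = -8962073/19700276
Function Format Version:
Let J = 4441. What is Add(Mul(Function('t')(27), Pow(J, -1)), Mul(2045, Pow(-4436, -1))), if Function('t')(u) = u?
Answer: Rational(-8962073, 19700276) ≈ -0.45492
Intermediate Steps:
Add(Mul(Function('t')(27), Pow(J, -1)), Mul(2045, Pow(-4436, -1))) = Add(Mul(27, Pow(4441, -1)), Mul(2045, Pow(-4436, -1))) = Add(Mul(27, Rational(1, 4441)), Mul(2045, Rational(-1, 4436))) = Add(Rational(27, 4441), Rational(-2045, 4436)) = Rational(-8962073, 19700276)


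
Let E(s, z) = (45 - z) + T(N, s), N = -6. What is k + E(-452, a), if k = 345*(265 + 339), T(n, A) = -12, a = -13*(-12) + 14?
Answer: 208243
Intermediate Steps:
a = 170 (a = 156 + 14 = 170)
k = 208380 (k = 345*604 = 208380)
E(s, z) = 33 - z (E(s, z) = (45 - z) - 12 = 33 - z)
k + E(-452, a) = 208380 + (33 - 1*170) = 208380 + (33 - 170) = 208380 - 137 = 208243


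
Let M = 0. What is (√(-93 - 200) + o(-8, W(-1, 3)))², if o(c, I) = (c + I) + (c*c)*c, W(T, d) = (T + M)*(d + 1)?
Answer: (524 - I*√293)² ≈ 2.7428e+5 - 17939.0*I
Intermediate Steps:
W(T, d) = T*(1 + d) (W(T, d) = (T + 0)*(d + 1) = T*(1 + d))
o(c, I) = I + c + c³ (o(c, I) = (I + c) + c²*c = (I + c) + c³ = I + c + c³)
(√(-93 - 200) + o(-8, W(-1, 3)))² = (√(-93 - 200) + (-(1 + 3) - 8 + (-8)³))² = (√(-293) + (-1*4 - 8 - 512))² = (I*√293 + (-4 - 8 - 512))² = (I*√293 - 524)² = (-524 + I*√293)²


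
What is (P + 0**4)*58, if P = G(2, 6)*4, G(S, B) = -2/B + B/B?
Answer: 464/3 ≈ 154.67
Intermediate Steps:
G(S, B) = 1 - 2/B (G(S, B) = -2/B + 1 = 1 - 2/B)
P = 8/3 (P = ((-2 + 6)/6)*4 = ((1/6)*4)*4 = (2/3)*4 = 8/3 ≈ 2.6667)
(P + 0**4)*58 = (8/3 + 0**4)*58 = (8/3 + 0)*58 = (8/3)*58 = 464/3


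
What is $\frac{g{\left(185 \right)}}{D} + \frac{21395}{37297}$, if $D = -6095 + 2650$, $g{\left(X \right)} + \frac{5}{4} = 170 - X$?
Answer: $\frac{4573037}{7906964} \approx 0.57836$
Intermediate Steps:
$g{\left(X \right)} = \frac{675}{4} - X$ ($g{\left(X \right)} = - \frac{5}{4} - \left(-170 + X\right) = \frac{675}{4} - X$)
$D = -3445$
$\frac{g{\left(185 \right)}}{D} + \frac{21395}{37297} = \frac{\frac{675}{4} - 185}{-3445} + \frac{21395}{37297} = \left(\frac{675}{4} - 185\right) \left(- \frac{1}{3445}\right) + 21395 \cdot \frac{1}{37297} = \left(- \frac{65}{4}\right) \left(- \frac{1}{3445}\right) + \frac{21395}{37297} = \frac{1}{212} + \frac{21395}{37297} = \frac{4573037}{7906964}$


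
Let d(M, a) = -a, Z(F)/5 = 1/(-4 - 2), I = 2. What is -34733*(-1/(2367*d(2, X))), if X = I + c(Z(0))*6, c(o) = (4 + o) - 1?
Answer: -34733/35505 ≈ -0.97826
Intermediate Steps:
Z(F) = -⅚ (Z(F) = 5/(-4 - 2) = 5/(-6) = 5*(-⅙) = -⅚)
c(o) = 3 + o
X = 15 (X = 2 + (3 - ⅚)*6 = 2 + (13/6)*6 = 2 + 13 = 15)
-34733*(-1/(2367*d(2, X))) = -34733/(-1*15*(-2367)) = -34733/((-15*(-2367))) = -34733/35505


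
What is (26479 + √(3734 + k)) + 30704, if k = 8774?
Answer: 57183 + 2*√3127 ≈ 57295.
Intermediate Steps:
(26479 + √(3734 + k)) + 30704 = (26479 + √(3734 + 8774)) + 30704 = (26479 + √12508) + 30704 = (26479 + 2*√3127) + 30704 = 57183 + 2*√3127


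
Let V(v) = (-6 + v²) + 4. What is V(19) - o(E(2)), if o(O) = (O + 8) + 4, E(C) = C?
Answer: 345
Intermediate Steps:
V(v) = -2 + v²
o(O) = 12 + O (o(O) = (8 + O) + 4 = 12 + O)
V(19) - o(E(2)) = (-2 + 19²) - (12 + 2) = (-2 + 361) - 1*14 = 359 - 14 = 345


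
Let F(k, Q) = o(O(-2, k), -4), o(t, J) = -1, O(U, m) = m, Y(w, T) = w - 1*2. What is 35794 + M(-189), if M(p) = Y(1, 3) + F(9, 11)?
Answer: 35792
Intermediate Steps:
Y(w, T) = -2 + w (Y(w, T) = w - 2 = -2 + w)
F(k, Q) = -1
M(p) = -2 (M(p) = (-2 + 1) - 1 = -1 - 1 = -2)
35794 + M(-189) = 35794 - 2 = 35792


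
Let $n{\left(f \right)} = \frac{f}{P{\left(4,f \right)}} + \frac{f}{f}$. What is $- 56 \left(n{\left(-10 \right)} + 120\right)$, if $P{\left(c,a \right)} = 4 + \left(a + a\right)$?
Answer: $-6811$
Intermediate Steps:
$P{\left(c,a \right)} = 4 + 2 a$
$n{\left(f \right)} = 1 + \frac{f}{4 + 2 f}$ ($n{\left(f \right)} = \frac{f}{4 + 2 f} + \frac{f}{f} = \frac{f}{4 + 2 f} + 1 = 1 + \frac{f}{4 + 2 f}$)
$- 56 \left(n{\left(-10 \right)} + 120\right) = - 56 \left(\frac{4 + 3 \left(-10\right)}{2 \left(2 - 10\right)} + 120\right) = - 56 \left(\frac{4 - 30}{2 \left(-8\right)} + 120\right) = - 56 \left(\frac{1}{2} \left(- \frac{1}{8}\right) \left(-26\right) + 120\right) = - 56 \left(\frac{13}{8} + 120\right) = \left(-56\right) \frac{973}{8} = -6811$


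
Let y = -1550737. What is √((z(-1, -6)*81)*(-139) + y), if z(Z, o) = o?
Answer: I*√1483183 ≈ 1217.9*I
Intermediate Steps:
√((z(-1, -6)*81)*(-139) + y) = √(-6*81*(-139) - 1550737) = √(-486*(-139) - 1550737) = √(67554 - 1550737) = √(-1483183) = I*√1483183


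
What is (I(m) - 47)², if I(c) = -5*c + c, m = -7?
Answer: 361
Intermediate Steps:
I(c) = -4*c
(I(m) - 47)² = (-4*(-7) - 47)² = (28 - 47)² = (-19)² = 361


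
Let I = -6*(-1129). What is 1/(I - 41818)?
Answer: -1/35044 ≈ -2.8536e-5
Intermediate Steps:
I = 6774
1/(I - 41818) = 1/(6774 - 41818) = 1/(-35044) = -1/35044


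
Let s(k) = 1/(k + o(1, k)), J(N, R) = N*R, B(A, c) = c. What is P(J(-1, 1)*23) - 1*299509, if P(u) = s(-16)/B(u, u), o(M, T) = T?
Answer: -220438623/736 ≈ -2.9951e+5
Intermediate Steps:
s(k) = 1/(2*k) (s(k) = 1/(k + k) = 1/(2*k))
P(u) = -1/(32*u) (P(u) = ((½)/(-16))/u = ((½)*(-1/16))/u = -1/(32*u))
P(J(-1, 1)*23) - 1*299509 = -1/(32*(-1*1*23)) - 1*299509 = -1/(32*((-1*23))) - 299509 = -1/32/(-23) - 299509 = -1/32*(-1/23) - 299509 = 1/736 - 299509 = -220438623/736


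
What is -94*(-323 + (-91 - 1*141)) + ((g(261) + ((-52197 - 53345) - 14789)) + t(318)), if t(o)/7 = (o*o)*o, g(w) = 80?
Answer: 225033943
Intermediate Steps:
t(o) = 7*o³ (t(o) = 7*((o*o)*o) = 7*(o²*o) = 7*o³)
-94*(-323 + (-91 - 1*141)) + ((g(261) + ((-52197 - 53345) - 14789)) + t(318)) = -94*(-323 + (-91 - 1*141)) + ((80 + ((-52197 - 53345) - 14789)) + 7*318³) = -94*(-323 + (-91 - 141)) + ((80 + (-105542 - 14789)) + 7*32157432) = -94*(-323 - 232) + ((80 - 120331) + 225102024) = -94*(-555) + (-120251 + 225102024) = 52170 + 224981773 = 225033943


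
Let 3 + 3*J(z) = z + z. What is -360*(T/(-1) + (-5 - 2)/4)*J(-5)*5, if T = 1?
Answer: -21450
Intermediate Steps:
J(z) = -1 + 2*z/3 (J(z) = -1 + (z + z)/3 = -1 + (2*z)/3 = -1 + 2*z/3)
-360*(T/(-1) + (-5 - 2)/4)*J(-5)*5 = -360*(1/(-1) + (-5 - 2)/4)*(-1 + (⅔)*(-5))*5 = -360*(1*(-1) - 7*¼)*(-1 - 10/3)*5 = -360*(-1 - 7/4)*(-13/3)*5 = -360*(-11/4*(-13/3))*5 = -4290*5 = -360*715/12 = -21450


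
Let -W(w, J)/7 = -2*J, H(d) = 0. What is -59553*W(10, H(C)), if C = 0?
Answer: 0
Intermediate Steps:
W(w, J) = 14*J (W(w, J) = -(-14)*J = 14*J)
-59553*W(10, H(C)) = -833742*0 = -59553*0 = 0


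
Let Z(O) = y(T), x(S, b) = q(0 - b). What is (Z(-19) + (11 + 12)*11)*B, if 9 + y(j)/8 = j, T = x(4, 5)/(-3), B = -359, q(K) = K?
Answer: -209297/3 ≈ -69766.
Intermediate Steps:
x(S, b) = -b (x(S, b) = 0 - b = -b)
T = 5/3 (T = -1*5/(-3) = -5*(-⅓) = 5/3 ≈ 1.6667)
y(j) = -72 + 8*j
Z(O) = -176/3 (Z(O) = -72 + 8*(5/3) = -72 + 40/3 = -176/3)
(Z(-19) + (11 + 12)*11)*B = (-176/3 + (11 + 12)*11)*(-359) = (-176/3 + 23*11)*(-359) = (-176/3 + 253)*(-359) = (583/3)*(-359) = -209297/3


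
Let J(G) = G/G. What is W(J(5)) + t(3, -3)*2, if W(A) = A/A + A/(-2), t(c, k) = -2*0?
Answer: ½ ≈ 0.50000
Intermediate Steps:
J(G) = 1
t(c, k) = 0
W(A) = 1 - A/2 (W(A) = 1 + A*(-½) = 1 - A/2)
W(J(5)) + t(3, -3)*2 = (1 - ½*1) + 0*2 = (1 - ½) + 0 = ½ + 0 = ½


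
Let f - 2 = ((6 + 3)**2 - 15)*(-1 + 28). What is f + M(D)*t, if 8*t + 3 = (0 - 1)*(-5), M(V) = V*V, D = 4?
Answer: 1788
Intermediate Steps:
M(V) = V**2
f = 1784 (f = 2 + ((6 + 3)**2 - 15)*(-1 + 28) = 2 + (9**2 - 15)*27 = 2 + (81 - 15)*27 = 2 + 66*27 = 2 + 1782 = 1784)
t = 1/4 (t = -3/8 + ((0 - 1)*(-5))/8 = -3/8 + (-1*(-5))/8 = -3/8 + (1/8)*5 = -3/8 + 5/8 = 1/4 ≈ 0.25000)
f + M(D)*t = 1784 + 4**2*(1/4) = 1784 + 16*(1/4) = 1784 + 4 = 1788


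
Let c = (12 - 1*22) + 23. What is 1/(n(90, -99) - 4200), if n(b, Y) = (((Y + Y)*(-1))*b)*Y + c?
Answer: -1/1768367 ≈ -5.6549e-7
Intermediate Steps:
c = 13 (c = (12 - 22) + 23 = -10 + 23 = 13)
n(b, Y) = 13 - 2*b*Y**2 (n(b, Y) = (((Y + Y)*(-1))*b)*Y + 13 = (((2*Y)*(-1))*b)*Y + 13 = ((-2*Y)*b)*Y + 13 = (-2*Y*b)*Y + 13 = -2*b*Y**2 + 13 = 13 - 2*b*Y**2)
1/(n(90, -99) - 4200) = 1/((13 - 2*90*(-99)**2) - 4200) = 1/((13 - 2*90*9801) - 4200) = 1/((13 - 1764180) - 4200) = 1/(-1764167 - 4200) = 1/(-1768367) = -1/1768367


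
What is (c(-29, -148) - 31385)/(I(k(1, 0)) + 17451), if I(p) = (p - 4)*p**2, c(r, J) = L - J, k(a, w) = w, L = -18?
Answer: -4465/2493 ≈ -1.7910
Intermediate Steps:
c(r, J) = -18 - J
I(p) = p**2*(-4 + p) (I(p) = (-4 + p)*p**2 = p**2*(-4 + p))
(c(-29, -148) - 31385)/(I(k(1, 0)) + 17451) = ((-18 - 1*(-148)) - 31385)/(0**2*(-4 + 0) + 17451) = ((-18 + 148) - 31385)/(0*(-4) + 17451) = (130 - 31385)/(0 + 17451) = -31255/17451 = -31255*1/17451 = -4465/2493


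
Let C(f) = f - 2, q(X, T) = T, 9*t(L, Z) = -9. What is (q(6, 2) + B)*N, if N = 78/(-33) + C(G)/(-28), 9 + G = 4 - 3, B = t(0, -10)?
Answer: -309/154 ≈ -2.0065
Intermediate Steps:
t(L, Z) = -1 (t(L, Z) = (⅑)*(-9) = -1)
B = -1
G = -8 (G = -9 + (4 - 3) = -9 + 1 = -8)
C(f) = -2 + f
N = -309/154 (N = 78/(-33) + (-2 - 8)/(-28) = 78*(-1/33) - 10*(-1/28) = -26/11 + 5/14 = -309/154 ≈ -2.0065)
(q(6, 2) + B)*N = (2 - 1)*(-309/154) = 1*(-309/154) = -309/154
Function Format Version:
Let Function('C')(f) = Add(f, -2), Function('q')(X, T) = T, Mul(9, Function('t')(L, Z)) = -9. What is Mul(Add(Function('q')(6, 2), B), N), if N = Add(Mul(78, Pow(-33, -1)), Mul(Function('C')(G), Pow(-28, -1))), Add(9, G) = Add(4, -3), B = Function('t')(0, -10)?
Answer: Rational(-309, 154) ≈ -2.0065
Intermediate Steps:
Function('t')(L, Z) = -1 (Function('t')(L, Z) = Mul(Rational(1, 9), -9) = -1)
B = -1
G = -8 (G = Add(-9, Add(4, -3)) = Add(-9, 1) = -8)
Function('C')(f) = Add(-2, f)
N = Rational(-309, 154) (N = Add(Mul(78, Pow(-33, -1)), Mul(Add(-2, -8), Pow(-28, -1))) = Add(Mul(78, Rational(-1, 33)), Mul(-10, Rational(-1, 28))) = Add(Rational(-26, 11), Rational(5, 14)) = Rational(-309, 154) ≈ -2.0065)
Mul(Add(Function('q')(6, 2), B), N) = Mul(Add(2, -1), Rational(-309, 154)) = Mul(1, Rational(-309, 154)) = Rational(-309, 154)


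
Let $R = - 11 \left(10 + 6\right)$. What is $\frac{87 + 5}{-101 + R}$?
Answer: $- \frac{92}{277} \approx -0.33213$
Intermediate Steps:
$R = -176$ ($R = \left(-11\right) 16 = -176$)
$\frac{87 + 5}{-101 + R} = \frac{87 + 5}{-101 - 176} = \frac{92}{-277} = 92 \left(- \frac{1}{277}\right) = - \frac{92}{277}$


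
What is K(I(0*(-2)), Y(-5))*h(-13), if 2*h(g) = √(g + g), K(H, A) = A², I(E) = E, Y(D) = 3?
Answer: 9*I*√26/2 ≈ 22.946*I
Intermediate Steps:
h(g) = √2*√g/2 (h(g) = √(g + g)/2 = √(2*g)/2 = (√2*√g)/2 = √2*√g/2)
K(I(0*(-2)), Y(-5))*h(-13) = 3²*(√2*√(-13)/2) = 9*(√2*(I*√13)/2) = 9*(I*√26/2) = 9*I*√26/2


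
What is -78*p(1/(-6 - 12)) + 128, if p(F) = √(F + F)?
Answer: 128 - 26*I ≈ 128.0 - 26.0*I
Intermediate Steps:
p(F) = √2*√F (p(F) = √(2*F) = √2*√F)
-78*p(1/(-6 - 12)) + 128 = -78*√2*√(1/(-6 - 12)) + 128 = -78*√2*√(1/(-18)) + 128 = -78*√2*√(-1/18) + 128 = -78*√2*I*√2/6 + 128 = -26*I + 128 = 128 - 26*I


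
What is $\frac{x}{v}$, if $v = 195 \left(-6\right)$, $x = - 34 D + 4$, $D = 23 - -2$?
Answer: $\frac{47}{65} \approx 0.72308$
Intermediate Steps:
$D = 25$ ($D = 23 + 2 = 25$)
$x = -846$ ($x = \left(-34\right) 25 + 4 = -850 + 4 = -846$)
$v = -1170$
$\frac{x}{v} = - \frac{846}{-1170} = \left(-846\right) \left(- \frac{1}{1170}\right) = \frac{47}{65}$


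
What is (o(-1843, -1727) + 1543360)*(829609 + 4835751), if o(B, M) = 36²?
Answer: 8751032316160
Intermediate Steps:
o(B, M) = 1296
(o(-1843, -1727) + 1543360)*(829609 + 4835751) = (1296 + 1543360)*(829609 + 4835751) = 1544656*5665360 = 8751032316160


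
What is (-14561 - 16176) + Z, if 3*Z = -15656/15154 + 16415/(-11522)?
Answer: -383354151505/12471742 ≈ -30738.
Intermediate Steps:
Z = -10217651/12471742 (Z = (-15656/15154 + 16415/(-11522))/3 = (-15656*1/15154 + 16415*(-1/11522))/3 = (-7828/7577 - 2345/1646)/3 = (⅓)*(-30652953/12471742) = -10217651/12471742 ≈ -0.81926)
(-14561 - 16176) + Z = (-14561 - 16176) - 10217651/12471742 = -30737 - 10217651/12471742 = -383354151505/12471742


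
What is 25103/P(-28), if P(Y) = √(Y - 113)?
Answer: -25103*I*√141/141 ≈ -2114.1*I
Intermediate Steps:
P(Y) = √(-113 + Y)
25103/P(-28) = 25103/(√(-113 - 28)) = 25103/(√(-141)) = 25103/((I*√141)) = 25103*(-I*√141/141) = -25103*I*√141/141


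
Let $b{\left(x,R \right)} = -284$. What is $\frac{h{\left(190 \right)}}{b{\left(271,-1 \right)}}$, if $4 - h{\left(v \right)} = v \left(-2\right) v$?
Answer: $- \frac{18051}{71} \approx -254.24$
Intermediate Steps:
$h{\left(v \right)} = 4 + 2 v^{2}$ ($h{\left(v \right)} = 4 - v \left(-2\right) v = 4 - - 2 v v = 4 - - 2 v^{2} = 4 + 2 v^{2}$)
$\frac{h{\left(190 \right)}}{b{\left(271,-1 \right)}} = \frac{4 + 2 \cdot 190^{2}}{-284} = \left(4 + 2 \cdot 36100\right) \left(- \frac{1}{284}\right) = \left(4 + 72200\right) \left(- \frac{1}{284}\right) = 72204 \left(- \frac{1}{284}\right) = - \frac{18051}{71}$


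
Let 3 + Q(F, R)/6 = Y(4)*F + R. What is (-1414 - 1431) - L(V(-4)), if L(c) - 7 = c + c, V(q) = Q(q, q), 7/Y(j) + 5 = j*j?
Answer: -30112/11 ≈ -2737.5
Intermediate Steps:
Y(j) = 7/(-5 + j²) (Y(j) = 7/(-5 + j*j) = 7/(-5 + j²))
Q(F, R) = -18 + 6*R + 42*F/11 (Q(F, R) = -18 + 6*((7/(-5 + 4²))*F + R) = -18 + 6*((7/(-5 + 16))*F + R) = -18 + 6*((7/11)*F + R) = -18 + 6*((7*(1/11))*F + R) = -18 + 6*(7*F/11 + R) = -18 + 6*(R + 7*F/11) = -18 + (6*R + 42*F/11) = -18 + 6*R + 42*F/11)
V(q) = -18 + 108*q/11 (V(q) = -18 + 6*q + 42*q/11 = -18 + 108*q/11)
L(c) = 7 + 2*c (L(c) = 7 + (c + c) = 7 + 2*c)
(-1414 - 1431) - L(V(-4)) = (-1414 - 1431) - (7 + 2*(-18 + (108/11)*(-4))) = -2845 - (7 + 2*(-18 - 432/11)) = -2845 - (7 + 2*(-630/11)) = -2845 - (7 - 1260/11) = -2845 - 1*(-1183/11) = -2845 + 1183/11 = -30112/11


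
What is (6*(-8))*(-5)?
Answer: 240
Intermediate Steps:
(6*(-8))*(-5) = -48*(-5) = 240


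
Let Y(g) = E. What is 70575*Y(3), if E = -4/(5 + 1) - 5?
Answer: -399925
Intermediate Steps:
E = -17/3 (E = -4/6 - 5 = (1/6)*(-4) - 5 = -2/3 - 5 = -17/3 ≈ -5.6667)
Y(g) = -17/3
70575*Y(3) = 70575*(-17/3) = -399925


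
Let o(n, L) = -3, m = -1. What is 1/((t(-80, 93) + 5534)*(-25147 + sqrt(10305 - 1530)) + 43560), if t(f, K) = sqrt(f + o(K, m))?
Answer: 1/(43560 - (5534 + I*sqrt(83))*(25147 - 15*sqrt(39))) ≈ -7.2149e-9 + 1.188e-11*I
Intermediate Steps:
t(f, K) = sqrt(-3 + f) (t(f, K) = sqrt(f - 3) = sqrt(-3 + f))
1/((t(-80, 93) + 5534)*(-25147 + sqrt(10305 - 1530)) + 43560) = 1/((sqrt(-3 - 80) + 5534)*(-25147 + sqrt(10305 - 1530)) + 43560) = 1/((sqrt(-83) + 5534)*(-25147 + sqrt(8775)) + 43560) = 1/((I*sqrt(83) + 5534)*(-25147 + 15*sqrt(39)) + 43560) = 1/((5534 + I*sqrt(83))*(-25147 + 15*sqrt(39)) + 43560) = 1/((-25147 + 15*sqrt(39))*(5534 + I*sqrt(83)) + 43560) = 1/(43560 + (-25147 + 15*sqrt(39))*(5534 + I*sqrt(83)))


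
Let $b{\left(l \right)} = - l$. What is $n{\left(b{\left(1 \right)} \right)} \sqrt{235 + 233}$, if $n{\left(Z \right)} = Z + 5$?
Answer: $24 \sqrt{13} \approx 86.533$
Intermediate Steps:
$n{\left(Z \right)} = 5 + Z$
$n{\left(b{\left(1 \right)} \right)} \sqrt{235 + 233} = \left(5 - 1\right) \sqrt{235 + 233} = \left(5 - 1\right) \sqrt{468} = 4 \cdot 6 \sqrt{13} = 24 \sqrt{13}$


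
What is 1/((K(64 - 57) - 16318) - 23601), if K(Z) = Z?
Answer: -1/39912 ≈ -2.5055e-5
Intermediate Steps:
1/((K(64 - 57) - 16318) - 23601) = 1/(((64 - 57) - 16318) - 23601) = 1/((7 - 16318) - 23601) = 1/(-16311 - 23601) = 1/(-39912) = -1/39912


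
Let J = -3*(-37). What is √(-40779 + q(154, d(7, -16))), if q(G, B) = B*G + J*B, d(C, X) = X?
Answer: I*√45019 ≈ 212.18*I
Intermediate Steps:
J = 111
q(G, B) = 111*B + B*G (q(G, B) = B*G + 111*B = 111*B + B*G)
√(-40779 + q(154, d(7, -16))) = √(-40779 - 16*(111 + 154)) = √(-40779 - 16*265) = √(-40779 - 4240) = √(-45019) = I*√45019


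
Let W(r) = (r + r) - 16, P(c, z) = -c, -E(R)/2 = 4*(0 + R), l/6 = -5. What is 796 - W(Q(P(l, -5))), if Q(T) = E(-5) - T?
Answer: 792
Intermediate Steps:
l = -30 (l = 6*(-5) = -30)
E(R) = -8*R (E(R) = -8*(0 + R) = -8*R)
Q(T) = 40 - T (Q(T) = -8*(-5) - T = 40 - T)
W(r) = -16 + 2*r (W(r) = 2*r - 16 = -16 + 2*r)
796 - W(Q(P(l, -5))) = 796 - (-16 + 2*(40 - (-1)*(-30))) = 796 - (-16 + 2*(40 - 1*30)) = 796 - (-16 + 2*(40 - 30)) = 796 - (-16 + 2*10) = 796 - (-16 + 20) = 796 - 1*4 = 796 - 4 = 792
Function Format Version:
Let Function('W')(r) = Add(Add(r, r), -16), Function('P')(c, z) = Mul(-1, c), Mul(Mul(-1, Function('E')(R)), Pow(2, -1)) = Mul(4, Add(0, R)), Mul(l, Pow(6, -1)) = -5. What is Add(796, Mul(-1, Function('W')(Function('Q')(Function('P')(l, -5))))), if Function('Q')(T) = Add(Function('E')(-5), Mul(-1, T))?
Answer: 792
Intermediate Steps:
l = -30 (l = Mul(6, -5) = -30)
Function('E')(R) = Mul(-8, R) (Function('E')(R) = Mul(-2, Mul(4, Add(0, R))) = Mul(-2, Mul(4, R)) = Mul(-8, R))
Function('Q')(T) = Add(40, Mul(-1, T)) (Function('Q')(T) = Add(Mul(-8, -5), Mul(-1, T)) = Add(40, Mul(-1, T)))
Function('W')(r) = Add(-16, Mul(2, r)) (Function('W')(r) = Add(Mul(2, r), -16) = Add(-16, Mul(2, r)))
Add(796, Mul(-1, Function('W')(Function('Q')(Function('P')(l, -5))))) = Add(796, Mul(-1, Add(-16, Mul(2, Add(40, Mul(-1, Mul(-1, -30))))))) = Add(796, Mul(-1, Add(-16, Mul(2, Add(40, Mul(-1, 30)))))) = Add(796, Mul(-1, Add(-16, Mul(2, Add(40, -30))))) = Add(796, Mul(-1, Add(-16, Mul(2, 10)))) = Add(796, Mul(-1, Add(-16, 20))) = Add(796, Mul(-1, 4)) = Add(796, -4) = 792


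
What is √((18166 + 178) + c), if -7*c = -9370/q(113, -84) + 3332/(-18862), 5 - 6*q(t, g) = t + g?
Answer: √313957151602962/132034 ≈ 134.20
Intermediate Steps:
q(t, g) = ⅚ - g/6 - t/6 (q(t, g) = ⅚ - (t + g)/6 = ⅚ - (g + t)/6 = ⅚ + (-g/6 - t/6) = ⅚ - g/6 - t/6)
c = -44180903/132034 (c = -(-9370/(⅚ - ⅙*(-84) - ⅙*113) + 3332/(-18862))/7 = -(-9370/(⅚ + 14 - 113/6) + 3332*(-1/18862))/7 = -(-9370/(-4) - 1666/9431)/7 = -(-9370*(-¼) - 1666/9431)/7 = -(4685/2 - 1666/9431)/7 = -⅐*44180903/18862 = -44180903/132034 ≈ -334.62)
√((18166 + 178) + c) = √((18166 + 178) - 44180903/132034) = √(18344 - 44180903/132034) = √(2377850793/132034) = √313957151602962/132034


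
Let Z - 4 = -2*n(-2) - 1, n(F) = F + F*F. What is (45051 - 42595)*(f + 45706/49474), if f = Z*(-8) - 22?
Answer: -794430040/24737 ≈ -32115.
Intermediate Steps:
n(F) = F + F²
Z = -1 (Z = 4 + (-(-4)*(1 - 2) - 1) = 4 + (-(-4)*(-1) - 1) = 4 + (-2*2 - 1) = 4 + (-4 - 1) = 4 - 5 = -1)
f = -14 (f = -1*(-8) - 22 = 8 - 22 = -14)
(45051 - 42595)*(f + 45706/49474) = (45051 - 42595)*(-14 + 45706/49474) = 2456*(-14 + 45706*(1/49474)) = 2456*(-14 + 22853/24737) = 2456*(-323465/24737) = -794430040/24737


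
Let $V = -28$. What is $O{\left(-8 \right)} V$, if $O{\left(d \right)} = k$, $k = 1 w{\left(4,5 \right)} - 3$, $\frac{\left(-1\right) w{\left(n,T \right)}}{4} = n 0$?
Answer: $84$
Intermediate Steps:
$w{\left(n,T \right)} = 0$ ($w{\left(n,T \right)} = - 4 n 0 = \left(-4\right) 0 = 0$)
$k = -3$ ($k = 1 \cdot 0 - 3 = 0 - 3 = -3$)
$O{\left(d \right)} = -3$
$O{\left(-8 \right)} V = \left(-3\right) \left(-28\right) = 84$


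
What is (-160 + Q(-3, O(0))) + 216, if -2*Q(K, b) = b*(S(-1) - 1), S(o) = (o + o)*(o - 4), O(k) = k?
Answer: 56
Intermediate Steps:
S(o) = 2*o*(-4 + o) (S(o) = (2*o)*(-4 + o) = 2*o*(-4 + o))
Q(K, b) = -9*b/2 (Q(K, b) = -b*(2*(-1)*(-4 - 1) - 1)/2 = -b*(2*(-1)*(-5) - 1)/2 = -b*(10 - 1)/2 = -b*9/2 = -9*b/2)
(-160 + Q(-3, O(0))) + 216 = (-160 - 9/2*0) + 216 = (-160 + 0) + 216 = -160 + 216 = 56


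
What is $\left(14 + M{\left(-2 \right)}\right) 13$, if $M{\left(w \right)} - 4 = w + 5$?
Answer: $273$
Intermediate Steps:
$M{\left(w \right)} = 9 + w$ ($M{\left(w \right)} = 4 + \left(w + 5\right) = 4 + \left(5 + w\right) = 9 + w$)
$\left(14 + M{\left(-2 \right)}\right) 13 = \left(14 + \left(9 - 2\right)\right) 13 = \left(14 + 7\right) 13 = 21 \cdot 13 = 273$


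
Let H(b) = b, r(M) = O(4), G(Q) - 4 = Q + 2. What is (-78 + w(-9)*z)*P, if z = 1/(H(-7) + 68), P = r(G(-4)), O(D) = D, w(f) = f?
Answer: -19068/61 ≈ -312.59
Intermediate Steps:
G(Q) = 6 + Q (G(Q) = 4 + (Q + 2) = 4 + (2 + Q) = 6 + Q)
r(M) = 4
P = 4
z = 1/61 (z = 1/(-7 + 68) = 1/61 ≈ 0.016393)
(-78 + w(-9)*z)*P = (-78 - 9*1/61)*4 = (-78 - 9/61)*4 = -4767/61*4 = -19068/61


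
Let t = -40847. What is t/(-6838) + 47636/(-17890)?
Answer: 202508931/61165910 ≈ 3.3108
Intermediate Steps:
t/(-6838) + 47636/(-17890) = -40847/(-6838) + 47636/(-17890) = -40847*(-1/6838) + 47636*(-1/17890) = 40847/6838 - 23818/8945 = 202508931/61165910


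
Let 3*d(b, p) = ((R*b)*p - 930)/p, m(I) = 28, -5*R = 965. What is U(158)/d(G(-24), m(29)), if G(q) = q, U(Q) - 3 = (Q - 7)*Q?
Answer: 334054/21461 ≈ 15.566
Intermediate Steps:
R = -193 (R = -⅕*965 = -193)
U(Q) = 3 + Q*(-7 + Q) (U(Q) = 3 + (Q - 7)*Q = 3 + (-7 + Q)*Q = 3 + Q*(-7 + Q))
d(b, p) = (-930 - 193*b*p)/(3*p) (d(b, p) = (((-193*b)*p - 930)/p)/3 = ((-193*b*p - 930)/p)/3 = ((-930 - 193*b*p)/p)/3 = (-930 - 193*b*p)/(3*p))
U(158)/d(G(-24), m(29)) = (3 + 158² - 7*158)/(-310/28 - 193/3*(-24)) = (3 + 24964 - 1106)/(-310*1/28 + 1544) = 23861/(-155/14 + 1544) = 23861/(21461/14) = 23861*(14/21461) = 334054/21461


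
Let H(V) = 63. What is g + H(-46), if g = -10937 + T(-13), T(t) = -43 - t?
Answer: -10904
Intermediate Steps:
g = -10967 (g = -10937 + (-43 - 1*(-13)) = -10937 + (-43 + 13) = -10937 - 30 = -10967)
g + H(-46) = -10967 + 63 = -10904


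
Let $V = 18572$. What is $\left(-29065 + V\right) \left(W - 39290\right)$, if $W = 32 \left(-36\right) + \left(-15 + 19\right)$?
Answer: $424315934$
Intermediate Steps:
$W = -1148$ ($W = -1152 + 4 = -1148$)
$\left(-29065 + V\right) \left(W - 39290\right) = \left(-29065 + 18572\right) \left(-1148 - 39290\right) = \left(-10493\right) \left(-40438\right) = 424315934$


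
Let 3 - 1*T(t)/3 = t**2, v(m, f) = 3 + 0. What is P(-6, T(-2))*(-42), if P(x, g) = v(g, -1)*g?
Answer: 378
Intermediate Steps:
v(m, f) = 3
T(t) = 9 - 3*t**2
P(x, g) = 3*g
P(-6, T(-2))*(-42) = (3*(9 - 3*(-2)**2))*(-42) = (3*(9 - 3*4))*(-42) = (3*(9 - 12))*(-42) = (3*(-3))*(-42) = -9*(-42) = 378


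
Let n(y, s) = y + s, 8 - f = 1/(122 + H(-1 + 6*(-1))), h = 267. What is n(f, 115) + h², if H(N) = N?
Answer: 8212379/115 ≈ 71412.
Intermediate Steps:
f = 919/115 (f = 8 - 1/(122 + (-1 + 6*(-1))) = 8 - 1/(122 + (-1 - 6)) = 8 - 1/(122 - 7) = 8 - 1/115 = 919/115 ≈ 7.9913)
n(y, s) = s + y
n(f, 115) + h² = (115 + 919/115) + 267² = 14144/115 + 71289 = 8212379/115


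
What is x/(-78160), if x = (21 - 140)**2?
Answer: -14161/78160 ≈ -0.18118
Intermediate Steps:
x = 14161 (x = (-119)**2 = 14161)
x/(-78160) = 14161/(-78160) = 14161*(-1/78160) = -14161/78160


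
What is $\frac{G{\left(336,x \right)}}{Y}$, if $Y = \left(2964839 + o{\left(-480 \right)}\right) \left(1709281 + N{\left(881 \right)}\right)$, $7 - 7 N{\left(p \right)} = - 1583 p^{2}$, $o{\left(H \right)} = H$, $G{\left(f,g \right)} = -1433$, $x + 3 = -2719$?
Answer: $- \frac{10031}{3677666294261483} \approx -2.7275 \cdot 10^{-12}$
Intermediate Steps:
$x = -2722$ ($x = -3 - 2719 = -2722$)
$N{\left(p \right)} = 1 + \frac{1583 p^{2}}{7}$ ($N{\left(p \right)} = 1 - \frac{\left(-1583\right) p^{2}}{7} = 1 + \frac{1583 p^{2}}{7}$)
$Y = \frac{3677666294261483}{7}$ ($Y = \left(2964839 - 480\right) \left(1709281 + \left(1 + \frac{1583 \cdot 881^{2}}{7}\right)\right) = 2964359 \left(1709281 + \left(1 + \frac{1583}{7} \cdot 776161\right)\right) = 2964359 \left(1709281 + \left(1 + \frac{1228662863}{7}\right)\right) = 2964359 \left(1709281 + \frac{1228662870}{7}\right) = 2964359 \cdot \frac{1240627837}{7} = \frac{3677666294261483}{7} \approx 5.2538 \cdot 10^{14}$)
$\frac{G{\left(336,x \right)}}{Y} = - \frac{1433}{\frac{3677666294261483}{7}} = \left(-1433\right) \frac{7}{3677666294261483} = - \frac{10031}{3677666294261483}$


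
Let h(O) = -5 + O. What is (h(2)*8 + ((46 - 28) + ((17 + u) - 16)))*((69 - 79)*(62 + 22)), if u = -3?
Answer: 6720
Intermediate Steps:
(h(2)*8 + ((46 - 28) + ((17 + u) - 16)))*((69 - 79)*(62 + 22)) = ((-5 + 2)*8 + ((46 - 28) + ((17 - 3) - 16)))*((69 - 79)*(62 + 22)) = (-3*8 + (18 + (14 - 16)))*(-10*84) = (-24 + (18 - 2))*(-840) = (-24 + 16)*(-840) = -8*(-840) = 6720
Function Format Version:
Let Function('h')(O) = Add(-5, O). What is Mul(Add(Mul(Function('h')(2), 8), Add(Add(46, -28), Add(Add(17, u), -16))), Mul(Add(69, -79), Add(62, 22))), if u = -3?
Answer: 6720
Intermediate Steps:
Mul(Add(Mul(Function('h')(2), 8), Add(Add(46, -28), Add(Add(17, u), -16))), Mul(Add(69, -79), Add(62, 22))) = Mul(Add(Mul(Add(-5, 2), 8), Add(Add(46, -28), Add(Add(17, -3), -16))), Mul(Add(69, -79), Add(62, 22))) = Mul(Add(Mul(-3, 8), Add(18, Add(14, -16))), Mul(-10, 84)) = Mul(Add(-24, Add(18, -2)), -840) = Mul(Add(-24, 16), -840) = Mul(-8, -840) = 6720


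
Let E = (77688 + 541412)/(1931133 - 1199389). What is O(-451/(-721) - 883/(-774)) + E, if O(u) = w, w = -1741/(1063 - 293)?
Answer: -99657413/70430360 ≈ -1.4150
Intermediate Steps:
E = 154775/182936 (E = 619100/731744 = 619100*(1/731744) = 154775/182936 ≈ 0.84606)
w = -1741/770 ≈ -2.2610
O(u) = -1741/770
O(-451/(-721) - 883/(-774)) + E = -1741/770 + 154775/182936 = -99657413/70430360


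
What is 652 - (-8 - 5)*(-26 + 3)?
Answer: 353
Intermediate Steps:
652 - (-8 - 5)*(-26 + 3) = 652 - (-13)*(-23) = 652 - 1*299 = 652 - 299 = 353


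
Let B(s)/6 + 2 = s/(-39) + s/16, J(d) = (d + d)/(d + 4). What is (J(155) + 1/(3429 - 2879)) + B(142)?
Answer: 48555659/2273700 ≈ 21.355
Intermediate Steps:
J(d) = 2*d/(4 + d) (J(d) = (2*d)/(4 + d) = 2*d/(4 + d))
B(s) = -12 + 23*s/104 (B(s) = -12 + 6*(s/(-39) + s/16) = -12 + 6*(s*(-1/39) + s*(1/16)) = -12 + 6*(-s/39 + s/16) = -12 + 6*(23*s/624) = -12 + 23*s/104)
(J(155) + 1/(3429 - 2879)) + B(142) = (2*155/(4 + 155) + 1/(3429 - 2879)) + (-12 + (23/104)*142) = (2*155/159 + 1/550) + (-12 + 1633/52) = (2*155*(1/159) + 1/550) + 1009/52 = (310/159 + 1/550) + 1009/52 = 170659/87450 + 1009/52 = 48555659/2273700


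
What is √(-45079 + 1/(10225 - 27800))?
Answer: I*√556961188478/3515 ≈ 212.32*I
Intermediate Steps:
√(-45079 + 1/(10225 - 27800)) = √(-45079 + 1/(-17575)) = √(-45079 - 1/17575) = √(-792263426/17575) = I*√556961188478/3515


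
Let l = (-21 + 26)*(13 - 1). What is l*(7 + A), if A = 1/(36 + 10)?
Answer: 9690/23 ≈ 421.30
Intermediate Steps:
l = 60 (l = 5*12 = 60)
A = 1/46 ≈ 0.021739
l*(7 + A) = 60*(7 + 1/46) = 60*(323/46) = 9690/23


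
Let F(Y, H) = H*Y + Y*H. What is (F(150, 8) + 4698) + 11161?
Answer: 18259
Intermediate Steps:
F(Y, H) = 2*H*Y (F(Y, H) = H*Y + H*Y = 2*H*Y)
(F(150, 8) + 4698) + 11161 = (2*8*150 + 4698) + 11161 = (2400 + 4698) + 11161 = 7098 + 11161 = 18259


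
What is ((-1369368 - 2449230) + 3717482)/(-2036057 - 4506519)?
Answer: 25279/1635644 ≈ 0.015455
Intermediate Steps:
((-1369368 - 2449230) + 3717482)/(-2036057 - 4506519) = (-3818598 + 3717482)/(-6542576) = -101116*(-1/6542576) = 25279/1635644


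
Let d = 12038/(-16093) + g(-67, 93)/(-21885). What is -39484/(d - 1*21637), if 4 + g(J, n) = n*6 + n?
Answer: 6953039711310/3810361839043 ≈ 1.8248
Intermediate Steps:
g(J, n) = -4 + 7*n (g(J, n) = -4 + (n*6 + n) = -4 + (6*n + n) = -4 + 7*n)
d = -273863801/352195305 (d = 12038/(-16093) + (-4 + 7*93)/(-21885) = 12038*(-1/16093) + (-4 + 651)*(-1/21885) = -12038/16093 + 647*(-1/21885) = -12038/16093 - 647/21885 = -273863801/352195305 ≈ -0.77759)
-39484/(d - 1*21637) = -39484/(-273863801/352195305 - 1*21637) = -39484/(-273863801/352195305 - 21637) = -39484/(-7620723678086/352195305) = -39484*(-352195305/7620723678086) = 6953039711310/3810361839043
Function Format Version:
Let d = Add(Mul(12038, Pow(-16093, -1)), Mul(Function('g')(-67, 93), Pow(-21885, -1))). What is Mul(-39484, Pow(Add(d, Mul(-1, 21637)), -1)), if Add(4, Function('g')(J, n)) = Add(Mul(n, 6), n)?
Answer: Rational(6953039711310, 3810361839043) ≈ 1.8248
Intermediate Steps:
Function('g')(J, n) = Add(-4, Mul(7, n)) (Function('g')(J, n) = Add(-4, Add(Mul(n, 6), n)) = Add(-4, Add(Mul(6, n), n)) = Add(-4, Mul(7, n)))
d = Rational(-273863801, 352195305) (d = Add(Mul(12038, Pow(-16093, -1)), Mul(Add(-4, Mul(7, 93)), Pow(-21885, -1))) = Add(Mul(12038, Rational(-1, 16093)), Mul(Add(-4, 651), Rational(-1, 21885))) = Add(Rational(-12038, 16093), Mul(647, Rational(-1, 21885))) = Add(Rational(-12038, 16093), Rational(-647, 21885)) = Rational(-273863801, 352195305) ≈ -0.77759)
Mul(-39484, Pow(Add(d, Mul(-1, 21637)), -1)) = Mul(-39484, Pow(Add(Rational(-273863801, 352195305), Mul(-1, 21637)), -1)) = Mul(-39484, Pow(Add(Rational(-273863801, 352195305), -21637), -1)) = Mul(-39484, Pow(Rational(-7620723678086, 352195305), -1)) = Mul(-39484, Rational(-352195305, 7620723678086)) = Rational(6953039711310, 3810361839043)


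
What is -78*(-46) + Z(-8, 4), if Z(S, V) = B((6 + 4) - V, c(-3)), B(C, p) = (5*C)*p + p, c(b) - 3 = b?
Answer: 3588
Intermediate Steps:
c(b) = 3 + b
B(C, p) = p + 5*C*p (B(C, p) = 5*C*p + p = p + 5*C*p)
Z(S, V) = 0 (Z(S, V) = (3 - 3)*(1 + 5*((6 + 4) - V)) = 0*(1 + 5*(10 - V)) = 0*(1 + (50 - 5*V)) = 0*(51 - 5*V) = 0)
-78*(-46) + Z(-8, 4) = -78*(-46) + 0 = 3588 + 0 = 3588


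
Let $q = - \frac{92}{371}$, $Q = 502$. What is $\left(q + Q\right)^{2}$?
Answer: $\frac{34651822500}{137641} \approx 2.5176 \cdot 10^{5}$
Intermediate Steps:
$q = - \frac{92}{371}$ ($q = \left(-92\right) \frac{1}{371} = - \frac{92}{371} \approx -0.24798$)
$\left(q + Q\right)^{2} = \left(- \frac{92}{371} + 502\right)^{2} = \left(\frac{186150}{371}\right)^{2} = \frac{34651822500}{137641}$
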